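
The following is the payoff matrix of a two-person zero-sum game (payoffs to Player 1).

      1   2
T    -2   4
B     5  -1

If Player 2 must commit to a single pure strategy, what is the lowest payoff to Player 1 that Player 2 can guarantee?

Column maxima: 1 → 5, 2 → 4.
The smallest of these is 4.

4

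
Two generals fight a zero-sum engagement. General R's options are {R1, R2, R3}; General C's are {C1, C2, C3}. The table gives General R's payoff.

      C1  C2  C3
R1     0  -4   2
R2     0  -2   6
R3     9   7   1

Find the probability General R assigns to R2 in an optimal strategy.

3/7

Row minima: R1 → -4, R2 → -2, R3 → 1; maximin = 1.
Column maxima: C1 → 9, C2 → 7, C3 → 6; minimax = 6.
1 ≠ 6, so there is no saddle point; optimal play is mixed.
C1 is strictly dominated by C2 (it gives General R strictly more in every row), so General C never plays it.
With C1 eliminated, R1 is strictly dominated by R2 (R2 gives General R strictly more in every remaining column), so General R never plays it.
On the remaining 2×2 (R2, R3 vs C2, C3):
Let General R play R2 with probability p. Expected payoff against C2: (-2)p + 7(1−p) = −9p + 7; against C3: 6p + 1(1−p) = 5p + 1.
Setting these equal: −9p + 7 = 5p + 1 ⇒ −14p = -6 ⇒ p = 3/7, and the value is (-9)·(3/7) + 7 = 22/7.
For General C: with q = P(C2), equating R2's and R3's payoffs gives −8q + 6 = 6q + 1 ⇒ q = 5/14.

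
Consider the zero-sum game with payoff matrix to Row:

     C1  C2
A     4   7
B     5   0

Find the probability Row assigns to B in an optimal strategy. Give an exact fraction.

3/8

Row minima: A → 4, B → 0; maximin = 4.
Column maxima: C1 → 5, C2 → 7; minimax = 5.
4 ≠ 5, so there is no saddle point; optimal play is mixed.
Let Row play A with probability p. Expected payoff against C1: 4p + 5(1−p) = −p + 5; against C2: 7p + 0(1−p) = 7p.
Setting these equal: −p + 5 = 7p ⇒ −8p = -5 ⇒ p = 5/8, and the value is (-1)·(5/8) + 5 = 35/8.
For Column: with q = P(C1), equating A's and B's payoffs gives −3q + 7 = 5q ⇒ q = 7/8.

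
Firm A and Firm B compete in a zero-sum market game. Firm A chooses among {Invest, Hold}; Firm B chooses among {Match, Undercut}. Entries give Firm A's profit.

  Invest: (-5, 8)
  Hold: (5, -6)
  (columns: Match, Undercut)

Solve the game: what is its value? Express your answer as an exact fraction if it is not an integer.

5/12

Row minima: Invest → -5, Hold → -6; maximin = -5.
Column maxima: Match → 5, Undercut → 8; minimax = 5.
-5 ≠ 5, so there is no saddle point; optimal play is mixed.
Let Firm A play Invest with probability p. Expected payoff against Match: (-5)p + 5(1−p) = −10p + 5; against Undercut: 8p + (-6)(1−p) = 14p − 6.
Setting these equal: −10p + 5 = 14p − 6 ⇒ −24p = -11 ⇒ p = 11/24, and the value is (-10)·(11/24) + 5 = 5/12.
For Firm B: with q = P(Match), equating Invest's and Hold's payoffs gives −13q + 8 = 11q − 6 ⇒ q = 7/12.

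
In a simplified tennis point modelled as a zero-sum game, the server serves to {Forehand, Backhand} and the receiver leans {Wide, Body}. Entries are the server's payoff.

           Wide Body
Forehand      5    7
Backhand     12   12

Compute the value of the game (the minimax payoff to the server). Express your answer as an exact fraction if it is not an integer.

Row minima: Forehand → 5, Backhand → 12; maximin = 12.
Column maxima: Wide → 12, Body → 12; minimax = 12.
Since maximin = minimax = 12, there is a saddle point and the value is 12.

12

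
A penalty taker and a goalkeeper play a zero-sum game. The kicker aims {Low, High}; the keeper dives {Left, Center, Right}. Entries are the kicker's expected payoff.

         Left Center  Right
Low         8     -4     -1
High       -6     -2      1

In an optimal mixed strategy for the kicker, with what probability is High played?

3/4

Row minima: Low → -4, High → -6; maximin = -4.
Column maxima: Left → 8, Center → -2, Right → 1; minimax = -2.
-4 ≠ -2, so there is no saddle point; optimal play is mixed.
Right is strictly dominated by Center (it gives the kicker strictly more in every row), so the keeper never plays it.
On the remaining 2×2 (Low, High vs Left, Center):
Let the kicker play Low with probability p. Expected payoff against Left: 8p + (-6)(1−p) = 14p − 6; against Center: (-4)p + (-2)(1−p) = −2p − 2.
Setting these equal: 14p − 6 = −2p − 2 ⇒ 16p = 4 ⇒ p = 1/4, and the value is (14)·(1/4) − 6 = -5/2.
For the keeper: with q = P(Left), equating Low's and High's payoffs gives 12q − 4 = −4q − 2 ⇒ q = 1/8.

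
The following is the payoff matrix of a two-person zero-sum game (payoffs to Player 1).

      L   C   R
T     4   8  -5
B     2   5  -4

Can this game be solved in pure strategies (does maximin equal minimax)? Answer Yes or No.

Yes

Row minima: T → -5, B → -4; maximin = -4.
Column maxima: L → 4, C → 8, R → -4; minimax = -4.
maximin = minimax = -4, so a saddle point exists.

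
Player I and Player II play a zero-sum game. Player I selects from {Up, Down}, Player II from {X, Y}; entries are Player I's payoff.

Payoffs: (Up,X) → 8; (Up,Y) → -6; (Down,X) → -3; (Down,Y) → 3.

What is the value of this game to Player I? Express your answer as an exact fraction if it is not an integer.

Row minima: Up → -6, Down → -3; maximin = -3.
Column maxima: X → 8, Y → 3; minimax = 3.
-3 ≠ 3, so there is no saddle point; optimal play is mixed.
Let Player I play Up with probability p. Expected payoff against X: 8p + (-3)(1−p) = 11p − 3; against Y: (-6)p + 3(1−p) = −9p + 3.
Setting these equal: 11p − 3 = −9p + 3 ⇒ 20p = 6 ⇒ p = 3/10, and the value is (11)·(3/10) − 3 = 3/10.
For Player II: with q = P(X), equating Up's and Down's payoffs gives 14q − 6 = −6q + 3 ⇒ q = 9/20.

3/10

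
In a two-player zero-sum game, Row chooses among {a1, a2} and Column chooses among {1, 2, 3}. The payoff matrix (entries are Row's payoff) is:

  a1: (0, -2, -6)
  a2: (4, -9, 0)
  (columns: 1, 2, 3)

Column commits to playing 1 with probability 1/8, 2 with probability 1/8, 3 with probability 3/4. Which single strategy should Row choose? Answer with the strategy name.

Expected payoff of a1: (1/8)·0 + (1/8)·(-2) + (3/4)·(-6) = -19/4.
Expected payoff of a2: (1/8)·4 + (1/8)·(-9) + (3/4)·0 = -5/8.
The largest is -5/8, so Row's best response is a2.

a2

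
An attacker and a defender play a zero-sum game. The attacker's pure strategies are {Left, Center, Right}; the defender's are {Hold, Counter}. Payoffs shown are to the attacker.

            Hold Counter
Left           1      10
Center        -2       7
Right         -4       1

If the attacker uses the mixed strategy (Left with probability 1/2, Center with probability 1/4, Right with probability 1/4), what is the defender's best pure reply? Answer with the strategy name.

Hold

If the defender plays Hold, the attacker's expected payoff is (1/2)·1 + (1/4)·(-2) + (1/4)·(-4) = -1.
If the defender plays Counter, the attacker's expected payoff is (1/2)·10 + (1/4)·7 + (1/4)·1 = 7.
The defender minimizes the attacker's payoff; the smallest is -1, so the best response is Hold.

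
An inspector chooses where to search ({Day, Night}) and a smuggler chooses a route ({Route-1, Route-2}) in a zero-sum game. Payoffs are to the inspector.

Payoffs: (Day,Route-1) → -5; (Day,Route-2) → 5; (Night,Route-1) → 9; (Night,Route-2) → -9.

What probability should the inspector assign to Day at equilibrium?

9/14

Row minima: Day → -5, Night → -9; maximin = -5.
Column maxima: Route-1 → 9, Route-2 → 5; minimax = 5.
-5 ≠ 5, so there is no saddle point; optimal play is mixed.
Let the inspector play Day with probability p. Expected payoff against Route-1: (-5)p + 9(1−p) = −14p + 9; against Route-2: 5p + (-9)(1−p) = 14p − 9.
Setting these equal: −14p + 9 = 14p − 9 ⇒ −28p = -18 ⇒ p = 9/14, and the value is (-14)·(9/14) + 9 = 0.
For the smuggler: with q = P(Route-1), equating Day's and Night's payoffs gives −10q + 5 = 18q − 9 ⇒ q = 1/2.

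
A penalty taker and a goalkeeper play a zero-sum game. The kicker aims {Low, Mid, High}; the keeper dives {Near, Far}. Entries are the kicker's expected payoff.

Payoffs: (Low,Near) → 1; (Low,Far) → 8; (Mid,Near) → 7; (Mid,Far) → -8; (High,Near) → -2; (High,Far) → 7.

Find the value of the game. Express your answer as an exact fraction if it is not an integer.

32/11

Row minima: Low → 1, Mid → -8, High → -2; maximin = 1.
Column maxima: Near → 7, Far → 8; minimax = 7.
1 ≠ 7, so there is no saddle point; optimal play is mixed.
High is strictly dominated by Low, so the kicker never plays it.
On the remaining 2×2 (Low, Mid vs Near, Far):
Let the kicker play Low with probability p. Expected payoff against Near: 1p + 7(1−p) = −6p + 7; against Far: 8p + (-8)(1−p) = 16p − 8.
Setting these equal: −6p + 7 = 16p − 8 ⇒ −22p = -15 ⇒ p = 15/22, and the value is (-6)·(15/22) + 7 = 32/11.
For the keeper: with q = P(Near), equating Low's and Mid's payoffs gives −7q + 8 = 15q − 8 ⇒ q = 8/11.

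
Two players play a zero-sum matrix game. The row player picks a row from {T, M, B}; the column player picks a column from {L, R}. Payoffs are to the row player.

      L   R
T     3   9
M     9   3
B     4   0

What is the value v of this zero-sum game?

6

Row minima: T → 3, M → 3, B → 0; maximin = 3.
Column maxima: L → 9, R → 9; minimax = 9.
3 ≠ 9, so there is no saddle point; optimal play is mixed.
B is strictly dominated by M, so the row player never plays it.
On the remaining 2×2 (T, M vs L, R):
Let the row player play T with probability p. Expected payoff against L: 3p + 9(1−p) = −6p + 9; against R: 9p + 3(1−p) = 6p + 3.
Setting these equal: −6p + 9 = 6p + 3 ⇒ −12p = -6 ⇒ p = 1/2, and the value is (-6)·(1/2) + 9 = 6.
For the column player: with q = P(L), equating T's and M's payoffs gives −6q + 9 = 6q + 3 ⇒ q = 1/2.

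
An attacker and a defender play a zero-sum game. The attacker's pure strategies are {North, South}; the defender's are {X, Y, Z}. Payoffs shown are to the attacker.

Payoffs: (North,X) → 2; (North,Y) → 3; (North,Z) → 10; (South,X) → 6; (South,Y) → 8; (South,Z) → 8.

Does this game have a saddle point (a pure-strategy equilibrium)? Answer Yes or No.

Yes

Row minima: North → 2, South → 6; maximin = 6.
Column maxima: X → 6, Y → 8, Z → 10; minimax = 6.
maximin = minimax = 6, so a saddle point exists.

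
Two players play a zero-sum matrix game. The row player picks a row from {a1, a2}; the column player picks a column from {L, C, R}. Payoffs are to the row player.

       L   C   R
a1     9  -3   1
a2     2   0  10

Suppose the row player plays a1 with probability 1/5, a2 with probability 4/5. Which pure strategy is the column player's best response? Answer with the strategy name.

If the column player plays L, the row player's expected payoff is (1/5)·9 + (4/5)·2 = 17/5.
If the column player plays C, the row player's expected payoff is (1/5)·(-3) + (4/5)·0 = -3/5.
If the column player plays R, the row player's expected payoff is (1/5)·1 + (4/5)·10 = 41/5.
The column player minimizes the row player's payoff; the smallest is -3/5, so the best response is C.

C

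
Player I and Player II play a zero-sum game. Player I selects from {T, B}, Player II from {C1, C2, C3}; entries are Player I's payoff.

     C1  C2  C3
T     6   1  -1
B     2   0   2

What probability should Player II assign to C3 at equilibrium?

Row minima: T → -1, B → 0; maximin = 0.
Column maxima: C1 → 6, C2 → 1, C3 → 2; minimax = 1.
0 ≠ 1, so there is no saddle point; optimal play is mixed.
C1 is strictly dominated by C2 (it gives Player I strictly more in every row), so Player II never plays it.
On the remaining 2×2 (T, B vs C2, C3):
Let Player I play T with probability p. Expected payoff against C2: 1p + 0(1−p) = p; against C3: (-1)p + 2(1−p) = −3p + 2.
Setting these equal: p = −3p + 2 ⇒ 4p = 2 ⇒ p = 1/2, and the value is (1)·(1/2) = 1/2.
For Player II: with q = P(C2), equating T's and B's payoffs gives 2q − 1 = −2q + 2 ⇒ q = 3/4.

1/4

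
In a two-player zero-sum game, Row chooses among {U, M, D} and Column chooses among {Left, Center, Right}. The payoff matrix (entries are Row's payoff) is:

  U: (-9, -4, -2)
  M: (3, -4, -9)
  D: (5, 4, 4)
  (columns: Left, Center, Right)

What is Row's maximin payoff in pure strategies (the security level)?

4

Row minima: U → -9, M → -9, D → 4.
The best of these is 4.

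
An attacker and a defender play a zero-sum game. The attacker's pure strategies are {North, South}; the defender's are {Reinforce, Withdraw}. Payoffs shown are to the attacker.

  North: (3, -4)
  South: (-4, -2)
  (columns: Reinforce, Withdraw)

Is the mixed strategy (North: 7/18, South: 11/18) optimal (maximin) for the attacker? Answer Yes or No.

No

Against Reinforce this mix gives (7/18)·3 + (11/18)·(-4) = -23/18.
Against Withdraw this mix gives (7/18)·(-4) + (11/18)·(-2) = -25/9.
The defender will play Withdraw, holding the attacker to -25/9. Shifting weight toward the row that does better against Withdraw would raise this floor (the equalizing mix achieves -22/9 against both Withdraw and Reinforce), so the proposed strategy is not optimal.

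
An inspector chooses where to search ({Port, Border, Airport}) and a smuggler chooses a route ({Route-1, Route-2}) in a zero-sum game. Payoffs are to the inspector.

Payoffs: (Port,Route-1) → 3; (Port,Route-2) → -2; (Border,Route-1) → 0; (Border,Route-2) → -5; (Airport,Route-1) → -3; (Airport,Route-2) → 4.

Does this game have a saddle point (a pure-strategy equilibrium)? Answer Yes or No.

Row minima: Port → -2, Border → -5, Airport → -3; maximin = -2.
Column maxima: Route-1 → 3, Route-2 → 4; minimax = 3.
-2 ≠ 3, so no pure-strategy equilibrium exists.

No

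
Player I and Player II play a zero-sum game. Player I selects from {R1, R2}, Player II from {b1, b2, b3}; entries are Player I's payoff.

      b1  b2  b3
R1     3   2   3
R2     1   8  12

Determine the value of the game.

Row minima: R1 → 2, R2 → 1; maximin = 2.
Column maxima: b1 → 3, b2 → 8, b3 → 12; minimax = 3.
2 ≠ 3, so there is no saddle point; optimal play is mixed.
b3 is strictly dominated by b2 (it gives Player I strictly more in every row), so Player II never plays it.
On the remaining 2×2 (R1, R2 vs b1, b2):
Let Player I play R1 with probability p. Expected payoff against b1: 3p + 1(1−p) = 2p + 1; against b2: 2p + 8(1−p) = −6p + 8.
Setting these equal: 2p + 1 = −6p + 8 ⇒ 8p = 7 ⇒ p = 7/8, and the value is (2)·(7/8) + 1 = 11/4.
For Player II: with q = P(b1), equating R1's and R2's payoffs gives q + 2 = −7q + 8 ⇒ q = 3/4.

11/4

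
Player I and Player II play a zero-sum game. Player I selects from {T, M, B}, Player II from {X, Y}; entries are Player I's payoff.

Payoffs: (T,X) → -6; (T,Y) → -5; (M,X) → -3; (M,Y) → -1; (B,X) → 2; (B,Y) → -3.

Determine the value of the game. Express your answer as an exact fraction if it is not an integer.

-11/7

Row minima: T → -6, M → -3, B → -3; maximin = -3.
Column maxima: X → 2, Y → -1; minimax = -1.
-3 ≠ -1, so there is no saddle point; optimal play is mixed.
T is strictly dominated by M, so Player I never plays it.
On the remaining 2×2 (M, B vs X, Y):
Let Player I play M with probability p. Expected payoff against X: (-3)p + 2(1−p) = −5p + 2; against Y: (-1)p + (-3)(1−p) = 2p − 3.
Setting these equal: −5p + 2 = 2p − 3 ⇒ −7p = -5 ⇒ p = 5/7, and the value is (-5)·(5/7) + 2 = -11/7.
For Player II: with q = P(X), equating M's and B's payoffs gives −2q − 1 = 5q − 3 ⇒ q = 2/7.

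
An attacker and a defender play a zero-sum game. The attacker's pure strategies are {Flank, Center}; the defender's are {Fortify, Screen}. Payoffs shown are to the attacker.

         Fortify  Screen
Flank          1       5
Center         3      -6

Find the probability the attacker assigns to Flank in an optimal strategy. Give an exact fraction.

Row minima: Flank → 1, Center → -6; maximin = 1.
Column maxima: Fortify → 3, Screen → 5; minimax = 3.
1 ≠ 3, so there is no saddle point; optimal play is mixed.
Let the attacker play Flank with probability p. Expected payoff against Fortify: 1p + 3(1−p) = −2p + 3; against Screen: 5p + (-6)(1−p) = 11p − 6.
Setting these equal: −2p + 3 = 11p − 6 ⇒ −13p = -9 ⇒ p = 9/13, and the value is (-2)·(9/13) + 3 = 21/13.
For the defender: with q = P(Fortify), equating Flank's and Center's payoffs gives −4q + 5 = 9q − 6 ⇒ q = 11/13.

9/13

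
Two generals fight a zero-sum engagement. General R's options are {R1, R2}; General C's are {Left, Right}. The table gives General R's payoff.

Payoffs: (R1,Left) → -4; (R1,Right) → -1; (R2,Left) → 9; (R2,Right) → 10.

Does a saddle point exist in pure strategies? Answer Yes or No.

Row minima: R1 → -4, R2 → 9; maximin = 9.
Column maxima: Left → 9, Right → 10; minimax = 9.
maximin = minimax = 9, so a saddle point exists.

Yes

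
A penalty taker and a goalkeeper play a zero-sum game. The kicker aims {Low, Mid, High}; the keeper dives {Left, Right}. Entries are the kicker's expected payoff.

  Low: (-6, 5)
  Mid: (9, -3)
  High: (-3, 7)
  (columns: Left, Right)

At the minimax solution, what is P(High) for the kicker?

Row minima: Low → -6, Mid → -3, High → -3; maximin = -3.
Column maxima: Left → 9, Right → 7; minimax = 7.
-3 ≠ 7, so there is no saddle point; optimal play is mixed.
Low is strictly dominated by High, so the kicker never plays it.
On the remaining 2×2 (Mid, High vs Left, Right):
Let the kicker play Mid with probability p. Expected payoff against Left: 9p + (-3)(1−p) = 12p − 3; against Right: (-3)p + 7(1−p) = −10p + 7.
Setting these equal: 12p − 3 = −10p + 7 ⇒ 22p = 10 ⇒ p = 5/11, and the value is (12)·(5/11) − 3 = 27/11.
For the keeper: with q = P(Left), equating Mid's and High's payoffs gives 12q − 3 = −10q + 7 ⇒ q = 5/11.

6/11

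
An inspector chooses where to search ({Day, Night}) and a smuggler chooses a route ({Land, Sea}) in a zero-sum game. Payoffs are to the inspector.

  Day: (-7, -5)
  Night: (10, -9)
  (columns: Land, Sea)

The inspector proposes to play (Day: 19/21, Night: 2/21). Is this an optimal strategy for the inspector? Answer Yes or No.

Against Land this mix gives (19/21)·(-7) + (2/21)·10 = -113/21.
Against Sea this mix gives (19/21)·(-5) + (2/21)·(-9) = -113/21.
All of the smuggler's active replies (Land, Sea) yield -113/21, and no column does worse for the inspector. The mix makes the smuggler indifferent and guarantees -113/21, so it is optimal.

Yes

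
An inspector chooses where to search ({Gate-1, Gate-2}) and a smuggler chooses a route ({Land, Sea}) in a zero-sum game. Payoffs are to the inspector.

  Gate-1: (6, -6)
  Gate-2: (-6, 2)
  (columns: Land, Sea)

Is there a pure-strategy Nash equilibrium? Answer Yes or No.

No

Row minima: Gate-1 → -6, Gate-2 → -6; maximin = -6.
Column maxima: Land → 6, Sea → 2; minimax = 2.
-6 ≠ 2, so no pure-strategy equilibrium exists.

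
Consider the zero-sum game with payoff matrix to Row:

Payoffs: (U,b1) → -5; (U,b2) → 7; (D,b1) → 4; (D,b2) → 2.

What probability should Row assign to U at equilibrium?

Row minima: U → -5, D → 2; maximin = 2.
Column maxima: b1 → 4, b2 → 7; minimax = 4.
2 ≠ 4, so there is no saddle point; optimal play is mixed.
Let Row play U with probability p. Expected payoff against b1: (-5)p + 4(1−p) = −9p + 4; against b2: 7p + 2(1−p) = 5p + 2.
Setting these equal: −9p + 4 = 5p + 2 ⇒ −14p = -2 ⇒ p = 1/7, and the value is (-9)·(1/7) + 4 = 19/7.
For Column: with q = P(b1), equating U's and D's payoffs gives −12q + 7 = 2q + 2 ⇒ q = 5/14.

1/7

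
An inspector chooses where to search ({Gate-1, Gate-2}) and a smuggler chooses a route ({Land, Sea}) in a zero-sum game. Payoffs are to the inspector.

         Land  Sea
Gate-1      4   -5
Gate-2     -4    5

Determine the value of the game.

0

Row minima: Gate-1 → -5, Gate-2 → -4; maximin = -4.
Column maxima: Land → 4, Sea → 5; minimax = 4.
-4 ≠ 4, so there is no saddle point; optimal play is mixed.
Let the inspector play Gate-1 with probability p. Expected payoff against Land: 4p + (-4)(1−p) = 8p − 4; against Sea: (-5)p + 5(1−p) = −10p + 5.
Setting these equal: 8p − 4 = −10p + 5 ⇒ 18p = 9 ⇒ p = 1/2, and the value is (8)·(1/2) − 4 = 0.
For the smuggler: with q = P(Land), equating Gate-1's and Gate-2's payoffs gives 9q − 5 = −9q + 5 ⇒ q = 5/9.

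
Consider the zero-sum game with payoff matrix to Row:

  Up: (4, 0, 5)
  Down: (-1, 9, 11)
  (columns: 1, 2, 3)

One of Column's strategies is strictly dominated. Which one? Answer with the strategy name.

3

1 holds Row's payoff strictly below 3 in every row: 4 < 5, -1 < 11.
So 3 is strictly dominated for Column.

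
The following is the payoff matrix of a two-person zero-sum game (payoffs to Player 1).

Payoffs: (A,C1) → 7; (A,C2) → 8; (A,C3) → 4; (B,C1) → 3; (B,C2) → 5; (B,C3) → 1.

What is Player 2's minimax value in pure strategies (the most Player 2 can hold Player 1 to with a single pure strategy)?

Column maxima: C1 → 7, C2 → 8, C3 → 4.
The smallest of these is 4.

4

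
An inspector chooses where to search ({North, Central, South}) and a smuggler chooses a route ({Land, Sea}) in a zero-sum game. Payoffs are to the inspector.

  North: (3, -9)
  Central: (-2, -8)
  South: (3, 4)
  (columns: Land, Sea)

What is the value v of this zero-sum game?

3

Row minima: North → -9, Central → -8, South → 3; maximin = 3.
Column maxima: Land → 3, Sea → 4; minimax = 3.
Since maximin = minimax = 3, there is a saddle point and the value is 3.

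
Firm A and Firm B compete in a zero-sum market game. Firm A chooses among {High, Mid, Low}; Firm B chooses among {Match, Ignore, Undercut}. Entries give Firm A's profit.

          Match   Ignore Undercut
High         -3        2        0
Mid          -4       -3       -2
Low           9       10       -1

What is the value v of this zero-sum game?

Row minima: High → -3, Mid → -4, Low → -1; maximin = -1.
Column maxima: Match → 9, Ignore → 10, Undercut → 0; minimax = 0.
-1 ≠ 0, so there is no saddle point; optimal play is mixed.
Mid is strictly dominated by High, so Firm A never plays it.
Ignore is strictly dominated by Match (it gives Firm A strictly more in every row), so Firm B never plays it.
On the remaining 2×2 (High, Low vs Match, Undercut):
Let Firm A play High with probability p. Expected payoff against Match: (-3)p + 9(1−p) = −12p + 9; against Undercut: 0p + (-1)(1−p) = p − 1.
Setting these equal: −12p + 9 = p − 1 ⇒ −13p = -10 ⇒ p = 10/13, and the value is (-12)·(10/13) + 9 = -3/13.
For Firm B: with q = P(Match), equating High's and Low's payoffs gives −3q = 10q − 1 ⇒ q = 1/13.

-3/13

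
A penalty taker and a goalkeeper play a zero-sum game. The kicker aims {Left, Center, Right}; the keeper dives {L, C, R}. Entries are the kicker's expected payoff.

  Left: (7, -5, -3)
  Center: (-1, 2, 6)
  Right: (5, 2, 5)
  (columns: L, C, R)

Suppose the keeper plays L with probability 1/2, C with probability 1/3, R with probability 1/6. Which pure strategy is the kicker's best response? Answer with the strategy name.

Expected payoff of Left: (1/2)·7 + (1/3)·(-5) + (1/6)·(-3) = 4/3.
Expected payoff of Center: (1/2)·(-1) + (1/3)·2 + (1/6)·6 = 7/6.
Expected payoff of Right: (1/2)·5 + (1/3)·2 + (1/6)·5 = 4.
The largest is 4, so the kicker's best response is Right.

Right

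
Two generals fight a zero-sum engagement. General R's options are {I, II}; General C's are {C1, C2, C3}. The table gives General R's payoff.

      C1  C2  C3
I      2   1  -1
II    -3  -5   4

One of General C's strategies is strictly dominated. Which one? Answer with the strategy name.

C1

C2 holds General R's payoff strictly below C1 in every row: 1 < 2, -5 < -3.
So C1 is strictly dominated for General C.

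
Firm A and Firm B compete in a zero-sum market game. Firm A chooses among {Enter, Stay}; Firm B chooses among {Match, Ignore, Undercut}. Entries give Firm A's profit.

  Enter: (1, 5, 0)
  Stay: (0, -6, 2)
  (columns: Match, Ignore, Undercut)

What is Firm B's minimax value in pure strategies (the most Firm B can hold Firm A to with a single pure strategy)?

Column maxima: Match → 1, Ignore → 5, Undercut → 2.
The smallest of these is 1.

1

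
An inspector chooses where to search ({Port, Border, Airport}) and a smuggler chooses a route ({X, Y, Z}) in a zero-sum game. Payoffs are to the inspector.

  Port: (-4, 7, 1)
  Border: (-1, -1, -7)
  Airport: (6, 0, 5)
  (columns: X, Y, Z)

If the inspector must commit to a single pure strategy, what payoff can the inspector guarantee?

0

Row minima: Port → -4, Border → -7, Airport → 0.
The best of these is 0.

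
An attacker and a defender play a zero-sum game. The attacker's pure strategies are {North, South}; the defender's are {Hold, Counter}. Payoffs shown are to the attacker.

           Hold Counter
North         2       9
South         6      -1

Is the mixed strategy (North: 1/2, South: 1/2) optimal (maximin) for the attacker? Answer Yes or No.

Yes

Against Hold this mix gives (1/2)·2 + (1/2)·6 = 4.
Against Counter this mix gives (1/2)·9 + (1/2)·(-1) = 4.
All of the defender's active replies (Hold, Counter) yield 4, and no column does worse for the attacker. The mix makes the defender indifferent and guarantees 4, so it is optimal.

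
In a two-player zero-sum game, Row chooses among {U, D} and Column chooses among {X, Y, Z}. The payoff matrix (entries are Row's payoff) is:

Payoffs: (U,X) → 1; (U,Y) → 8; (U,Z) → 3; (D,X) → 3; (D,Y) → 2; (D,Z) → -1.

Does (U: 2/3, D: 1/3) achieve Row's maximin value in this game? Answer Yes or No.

Yes

Against X this mix gives (2/3)·1 + (1/3)·3 = 5/3.
Against Y this mix gives (2/3)·8 + (1/3)·2 = 6.
Against Z this mix gives (2/3)·3 + (1/3)·(-1) = 5/3.
All of Column's active replies (X, Z) yield 5/3, and no column does worse for Row. The mix makes Column indifferent and guarantees 5/3, so it is optimal.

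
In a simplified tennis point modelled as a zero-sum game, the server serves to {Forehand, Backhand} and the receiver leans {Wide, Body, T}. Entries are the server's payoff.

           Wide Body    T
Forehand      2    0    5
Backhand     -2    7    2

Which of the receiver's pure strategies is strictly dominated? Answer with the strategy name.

Wide holds the server's payoff strictly below T in every row: 2 < 5, -2 < 2.
So T is strictly dominated for the receiver.

T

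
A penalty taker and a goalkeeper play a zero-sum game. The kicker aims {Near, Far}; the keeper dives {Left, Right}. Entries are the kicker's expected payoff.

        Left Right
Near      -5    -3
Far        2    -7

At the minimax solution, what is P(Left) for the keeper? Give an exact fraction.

Row minima: Near → -5, Far → -7; maximin = -5.
Column maxima: Left → 2, Right → -3; minimax = -3.
-5 ≠ -3, so there is no saddle point; optimal play is mixed.
Let the kicker play Near with probability p. Expected payoff against Left: (-5)p + 2(1−p) = −7p + 2; against Right: (-3)p + (-7)(1−p) = 4p − 7.
Setting these equal: −7p + 2 = 4p − 7 ⇒ −11p = -9 ⇒ p = 9/11, and the value is (-7)·(9/11) + 2 = -41/11.
For the keeper: with q = P(Left), equating Near's and Far's payoffs gives −2q − 3 = 9q − 7 ⇒ q = 4/11.

4/11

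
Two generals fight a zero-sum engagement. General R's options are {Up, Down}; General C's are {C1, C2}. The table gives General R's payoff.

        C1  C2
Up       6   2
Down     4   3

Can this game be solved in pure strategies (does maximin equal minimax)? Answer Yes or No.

Yes

Row minima: Up → 2, Down → 3; maximin = 3.
Column maxima: C1 → 6, C2 → 3; minimax = 3.
maximin = minimax = 3, so a saddle point exists.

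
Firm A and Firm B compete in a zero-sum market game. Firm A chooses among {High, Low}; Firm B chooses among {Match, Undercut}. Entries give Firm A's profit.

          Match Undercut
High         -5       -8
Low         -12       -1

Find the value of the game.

-13/2

Row minima: High → -8, Low → -12; maximin = -8.
Column maxima: Match → -5, Undercut → -1; minimax = -5.
-8 ≠ -5, so there is no saddle point; optimal play is mixed.
Let Firm A play High with probability p. Expected payoff against Match: (-5)p + (-12)(1−p) = 7p − 12; against Undercut: (-8)p + (-1)(1−p) = −7p − 1.
Setting these equal: 7p − 12 = −7p − 1 ⇒ 14p = 11 ⇒ p = 11/14, and the value is (7)·(11/14) − 12 = -13/2.
For Firm B: with q = P(Match), equating High's and Low's payoffs gives 3q − 8 = −11q − 1 ⇒ q = 1/2.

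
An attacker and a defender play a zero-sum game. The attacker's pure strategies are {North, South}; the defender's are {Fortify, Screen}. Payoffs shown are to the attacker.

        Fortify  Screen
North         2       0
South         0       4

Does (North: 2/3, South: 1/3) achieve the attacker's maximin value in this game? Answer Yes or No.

Against Fortify this mix gives (2/3)·2 + (1/3)·0 = 4/3.
Against Screen this mix gives (2/3)·0 + (1/3)·4 = 4/3.
All of the defender's active replies (Fortify, Screen) yield 4/3, and no column does worse for the attacker. The mix makes the defender indifferent and guarantees 4/3, so it is optimal.

Yes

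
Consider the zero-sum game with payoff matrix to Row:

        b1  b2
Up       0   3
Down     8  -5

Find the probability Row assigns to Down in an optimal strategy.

Row minima: Up → 0, Down → -5; maximin = 0.
Column maxima: b1 → 8, b2 → 3; minimax = 3.
0 ≠ 3, so there is no saddle point; optimal play is mixed.
Let Row play Up with probability p. Expected payoff against b1: 0p + 8(1−p) = −8p + 8; against b2: 3p + (-5)(1−p) = 8p − 5.
Setting these equal: −8p + 8 = 8p − 5 ⇒ −16p = -13 ⇒ p = 13/16, and the value is (-8)·(13/16) + 8 = 3/2.
For Column: with q = P(b1), equating Up's and Down's payoffs gives −3q + 3 = 13q − 5 ⇒ q = 1/2.

3/16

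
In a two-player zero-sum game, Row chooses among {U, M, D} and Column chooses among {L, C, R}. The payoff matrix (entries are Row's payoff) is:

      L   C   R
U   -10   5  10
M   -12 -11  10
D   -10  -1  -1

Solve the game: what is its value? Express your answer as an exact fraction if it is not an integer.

Row minima: U → -10, M → -12, D → -10; maximin = -10.
Column maxima: L → -10, C → 5, R → 10; minimax = -10.
Since maximin = minimax = -10, there is a saddle point and the value is -10.

-10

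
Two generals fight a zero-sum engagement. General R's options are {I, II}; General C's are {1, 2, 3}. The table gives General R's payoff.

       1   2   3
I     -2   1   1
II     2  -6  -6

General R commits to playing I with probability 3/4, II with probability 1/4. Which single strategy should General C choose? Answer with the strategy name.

If General C plays 1, General R's expected payoff is (3/4)·(-2) + (1/4)·2 = -1.
If General C plays 2, General R's expected payoff is (3/4)·1 + (1/4)·(-6) = -3/4.
If General C plays 3, General R's expected payoff is (3/4)·1 + (1/4)·(-6) = -3/4.
General C minimizes General R's payoff; the smallest is -1, so the best response is 1.

1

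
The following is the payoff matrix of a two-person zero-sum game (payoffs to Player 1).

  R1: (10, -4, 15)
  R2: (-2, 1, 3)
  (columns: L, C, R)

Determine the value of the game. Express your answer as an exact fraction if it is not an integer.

Row minima: R1 → -4, R2 → -2; maximin = -2.
Column maxima: L → 10, C → 1, R → 15; minimax = 1.
-2 ≠ 1, so there is no saddle point; optimal play is mixed.
R is strictly dominated by L (it gives Player 1 strictly more in every row), so Player 2 never plays it.
On the remaining 2×2 (R1, R2 vs L, C):
Let Player 1 play R1 with probability p. Expected payoff against L: 10p + (-2)(1−p) = 12p − 2; against C: (-4)p + 1(1−p) = −5p + 1.
Setting these equal: 12p − 2 = −5p + 1 ⇒ 17p = 3 ⇒ p = 3/17, and the value is (12)·(3/17) − 2 = 2/17.
For Player 2: with q = P(L), equating R1's and R2's payoffs gives 14q − 4 = −3q + 1 ⇒ q = 5/17.

2/17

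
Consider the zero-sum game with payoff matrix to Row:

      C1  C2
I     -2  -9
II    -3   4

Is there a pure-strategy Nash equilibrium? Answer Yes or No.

No

Row minima: I → -9, II → -3; maximin = -3.
Column maxima: C1 → -2, C2 → 4; minimax = -2.
-3 ≠ -2, so no pure-strategy equilibrium exists.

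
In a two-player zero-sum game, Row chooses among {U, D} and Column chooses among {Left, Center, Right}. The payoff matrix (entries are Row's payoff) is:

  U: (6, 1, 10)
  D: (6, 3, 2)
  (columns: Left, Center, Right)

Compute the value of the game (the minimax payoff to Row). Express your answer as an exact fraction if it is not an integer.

14/5

Row minima: U → 1, D → 2; maximin = 2.
Column maxima: Left → 6, Center → 3, Right → 10; minimax = 3.
2 ≠ 3, so there is no saddle point; optimal play is mixed.
Left is strictly dominated by Center (it gives Row strictly more in every row), so Column never plays it.
On the remaining 2×2 (U, D vs Center, Right):
Let Row play U with probability p. Expected payoff against Center: 1p + 3(1−p) = −2p + 3; against Right: 10p + 2(1−p) = 8p + 2.
Setting these equal: −2p + 3 = 8p + 2 ⇒ −10p = -1 ⇒ p = 1/10, and the value is (-2)·(1/10) + 3 = 14/5.
For Column: with q = P(Center), equating U's and D's payoffs gives −9q + 10 = q + 2 ⇒ q = 4/5.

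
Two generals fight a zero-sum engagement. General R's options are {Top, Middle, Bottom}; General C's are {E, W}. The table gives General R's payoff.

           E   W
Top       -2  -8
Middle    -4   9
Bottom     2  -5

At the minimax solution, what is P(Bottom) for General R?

Row minima: Top → -8, Middle → -4, Bottom → -5; maximin = -4.
Column maxima: E → 2, W → 9; minimax = 2.
-4 ≠ 2, so there is no saddle point; optimal play is mixed.
Top is strictly dominated by Bottom, so General R never plays it.
On the remaining 2×2 (Middle, Bottom vs E, W):
Let General R play Middle with probability p. Expected payoff against E: (-4)p + 2(1−p) = −6p + 2; against W: 9p + (-5)(1−p) = 14p − 5.
Setting these equal: −6p + 2 = 14p − 5 ⇒ −20p = -7 ⇒ p = 7/20, and the value is (-6)·(7/20) + 2 = -1/10.
For General C: with q = P(E), equating Middle's and Bottom's payoffs gives −13q + 9 = 7q − 5 ⇒ q = 7/10.

13/20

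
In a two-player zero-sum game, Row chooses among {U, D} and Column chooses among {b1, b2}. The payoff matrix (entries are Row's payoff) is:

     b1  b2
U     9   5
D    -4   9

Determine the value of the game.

Row minima: U → 5, D → -4; maximin = 5.
Column maxima: b1 → 9, b2 → 9; minimax = 9.
5 ≠ 9, so there is no saddle point; optimal play is mixed.
Let Row play U with probability p. Expected payoff against b1: 9p + (-4)(1−p) = 13p − 4; against b2: 5p + 9(1−p) = −4p + 9.
Setting these equal: 13p − 4 = −4p + 9 ⇒ 17p = 13 ⇒ p = 13/17, and the value is (13)·(13/17) − 4 = 101/17.
For Column: with q = P(b1), equating U's and D's payoffs gives 4q + 5 = −13q + 9 ⇒ q = 4/17.

101/17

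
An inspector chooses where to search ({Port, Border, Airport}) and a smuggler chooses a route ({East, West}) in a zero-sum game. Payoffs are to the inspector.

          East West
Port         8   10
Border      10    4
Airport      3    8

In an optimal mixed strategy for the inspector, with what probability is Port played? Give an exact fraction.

Row minima: Port → 8, Border → 4, Airport → 3; maximin = 8.
Column maxima: East → 10, West → 10; minimax = 10.
8 ≠ 10, so there is no saddle point; optimal play is mixed.
Airport is strictly dominated by Port, so the inspector never plays it.
On the remaining 2×2 (Port, Border vs East, West):
Let the inspector play Port with probability p. Expected payoff against East: 8p + 10(1−p) = −2p + 10; against West: 10p + 4(1−p) = 6p + 4.
Setting these equal: −2p + 10 = 6p + 4 ⇒ −8p = -6 ⇒ p = 3/4, and the value is (-2)·(3/4) + 10 = 17/2.
For the smuggler: with q = P(East), equating Port's and Border's payoffs gives −2q + 10 = 6q + 4 ⇒ q = 3/4.

3/4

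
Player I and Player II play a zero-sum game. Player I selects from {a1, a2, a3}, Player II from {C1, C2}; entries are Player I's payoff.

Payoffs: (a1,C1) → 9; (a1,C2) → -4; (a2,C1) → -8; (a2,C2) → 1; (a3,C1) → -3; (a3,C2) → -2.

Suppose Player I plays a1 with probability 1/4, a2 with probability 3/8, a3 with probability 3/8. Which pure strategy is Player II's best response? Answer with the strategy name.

If Player II plays C1, Player I's expected payoff is (1/4)·9 + (3/8)·(-8) + (3/8)·(-3) = -15/8.
If Player II plays C2, Player I's expected payoff is (1/4)·(-4) + (3/8)·1 + (3/8)·(-2) = -11/8.
Player II minimizes Player I's payoff; the smallest is -15/8, so the best response is C1.

C1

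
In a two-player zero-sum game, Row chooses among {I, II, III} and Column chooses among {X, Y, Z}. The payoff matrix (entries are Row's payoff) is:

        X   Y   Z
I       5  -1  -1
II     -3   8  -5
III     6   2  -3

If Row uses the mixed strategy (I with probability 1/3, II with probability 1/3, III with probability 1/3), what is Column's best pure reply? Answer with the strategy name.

If Column plays X, Row's expected payoff is (1/3)·5 + (1/3)·(-3) + (1/3)·6 = 8/3.
If Column plays Y, Row's expected payoff is (1/3)·(-1) + (1/3)·8 + (1/3)·2 = 3.
If Column plays Z, Row's expected payoff is (1/3)·(-1) + (1/3)·(-5) + (1/3)·(-3) = -3.
Column minimizes Row's payoff; the smallest is -3, so the best response is Z.

Z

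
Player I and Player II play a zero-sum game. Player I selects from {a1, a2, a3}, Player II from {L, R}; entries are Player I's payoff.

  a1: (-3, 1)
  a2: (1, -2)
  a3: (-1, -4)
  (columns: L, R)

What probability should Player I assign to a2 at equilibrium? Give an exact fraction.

4/7

Row minima: a1 → -3, a2 → -2, a3 → -4; maximin = -2.
Column maxima: L → 1, R → 1; minimax = 1.
-2 ≠ 1, so there is no saddle point; optimal play is mixed.
a3 is strictly dominated by a2, so Player I never plays it.
On the remaining 2×2 (a1, a2 vs L, R):
Let Player I play a1 with probability p. Expected payoff against L: (-3)p + 1(1−p) = −4p + 1; against R: 1p + (-2)(1−p) = 3p − 2.
Setting these equal: −4p + 1 = 3p − 2 ⇒ −7p = -3 ⇒ p = 3/7, and the value is (-4)·(3/7) + 1 = -5/7.
For Player II: with q = P(L), equating a1's and a2's payoffs gives −4q + 1 = 3q − 2 ⇒ q = 3/7.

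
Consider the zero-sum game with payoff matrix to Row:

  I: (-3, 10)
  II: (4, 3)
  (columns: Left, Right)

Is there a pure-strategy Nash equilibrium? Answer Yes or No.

No

Row minima: I → -3, II → 3; maximin = 3.
Column maxima: Left → 4, Right → 10; minimax = 4.
3 ≠ 4, so no pure-strategy equilibrium exists.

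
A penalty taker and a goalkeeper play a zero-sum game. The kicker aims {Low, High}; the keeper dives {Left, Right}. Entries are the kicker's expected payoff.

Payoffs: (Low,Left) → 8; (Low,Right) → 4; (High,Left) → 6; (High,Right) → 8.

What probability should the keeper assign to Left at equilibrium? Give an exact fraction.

2/3

Row minima: Low → 4, High → 6; maximin = 6.
Column maxima: Left → 8, Right → 8; minimax = 8.
6 ≠ 8, so there is no saddle point; optimal play is mixed.
Let the kicker play Low with probability p. Expected payoff against Left: 8p + 6(1−p) = 2p + 6; against Right: 4p + 8(1−p) = −4p + 8.
Setting these equal: 2p + 6 = −4p + 8 ⇒ 6p = 2 ⇒ p = 1/3, and the value is (2)·(1/3) + 6 = 20/3.
For the keeper: with q = P(Left), equating Low's and High's payoffs gives 4q + 4 = −2q + 8 ⇒ q = 2/3.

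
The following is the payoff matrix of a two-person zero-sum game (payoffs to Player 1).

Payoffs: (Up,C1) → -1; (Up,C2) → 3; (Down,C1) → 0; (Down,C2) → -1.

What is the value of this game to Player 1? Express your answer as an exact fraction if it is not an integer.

-1/5

Row minima: Up → -1, Down → -1; maximin = -1.
Column maxima: C1 → 0, C2 → 3; minimax = 0.
-1 ≠ 0, so there is no saddle point; optimal play is mixed.
Let Player 1 play Up with probability p. Expected payoff against C1: (-1)p + 0(1−p) = −p; against C2: 3p + (-1)(1−p) = 4p − 1.
Setting these equal: −p = 4p − 1 ⇒ −5p = -1 ⇒ p = 1/5, and the value is (-1)·(1/5) = -1/5.
For Player 2: with q = P(C1), equating Up's and Down's payoffs gives −4q + 3 = q − 1 ⇒ q = 4/5.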